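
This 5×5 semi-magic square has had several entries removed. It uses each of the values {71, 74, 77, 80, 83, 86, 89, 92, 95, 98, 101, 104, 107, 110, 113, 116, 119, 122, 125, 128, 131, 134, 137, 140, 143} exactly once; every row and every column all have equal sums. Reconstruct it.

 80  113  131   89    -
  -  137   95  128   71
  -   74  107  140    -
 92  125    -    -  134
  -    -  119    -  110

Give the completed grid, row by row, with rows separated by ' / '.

80 113 131 89 122 / 104 137 95 128 71 / 116 74 107 140 98 / 92 125 83 101 134 / 143 86 119 77 110

The 25 entries sum to 2675, so each line sums to 2675/5 = 535.
From row 1, 535 − (80 + 113 + 131 + 89) gives (1,5) = 122.
Row 2 needs 535; the known cells sum to 431, so (2,1) = 104.
From column 2, 535 − (113 + 137 + 74 + 125) gives (5,2) = 86.
Column 3 needs 535; the known cells sum to 452, so (4,3) = 83.
Column 5 must total 535; the given cells sum to 437, so (3,5) = 98.
Row 3: 74 + 107 + 140 + 98 + ? = 535, so (3,1) = 116.
The remaining cell in row 4 is (4,4) = 535 − 434 = 101.
Column 1: 80 + 104 + 116 + 92 + ? = 535, so (5,1) = 143.
The remaining cell in column 4 is (5,4) = 535 − 458 = 77.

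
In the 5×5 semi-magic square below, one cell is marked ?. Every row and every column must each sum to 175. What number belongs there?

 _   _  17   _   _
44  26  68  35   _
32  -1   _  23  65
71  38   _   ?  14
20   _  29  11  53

From row 2, 175 − (44 + 26 + 68 + 35) gives (2,5) = 2.
Using row 3: 32 + (-1) + 23 + 65 + ? → (3,3) = 175 − 119 = 56.
From row 5, 175 − (20 + 29 + 11 + 53) gives (5,2) = 62.
Using column 1: 44 + 32 + 71 + 20 + ? → (1,1) = 175 − 167 = 8.
From column 2, 175 − (26 + (-1) + 38 + 62) gives (1,2) = 50.
Column 3: 17 + 68 + 56 + 29 + ? = 175, so (4,3) = 5.
Column 5: 2 + 65 + 14 + 53 + ? = 175, so (1,5) = 41.
Row 1 needs 175; the known cells sum to 116, so (1,4) = 59.
Row 4 needs 175; the known cells sum to 128, so (4,4) = 47.

47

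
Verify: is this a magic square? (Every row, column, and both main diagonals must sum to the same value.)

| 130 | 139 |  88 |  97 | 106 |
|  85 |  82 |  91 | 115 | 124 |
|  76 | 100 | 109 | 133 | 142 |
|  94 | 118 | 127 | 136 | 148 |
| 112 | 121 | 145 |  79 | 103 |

Row 1: 130 + 139 + 88 + 97 + 106 = 560.
Row 2: 85 + 82 + 91 + 115 + 124 = 497.
Row 3: 76 + 100 + 109 + 133 + 142 = 560.
Row 4: 94 + 118 + 127 + 136 + 148 = 623.
Row 5: 112 + 121 + 145 + 79 + 103 = 560.
Column 1: 130 + 85 + 76 + 94 + 112 = 497.
Column 2: 139 + 82 + 100 + 118 + 121 = 560.
Column 3: 88 + 91 + 109 + 127 + 145 = 560.
Column 4: 97 + 115 + 133 + 136 + 79 = 560.
Column 5: 106 + 124 + 142 + 148 + 103 = 623.
Main diagonal: 130 + 82 + 109 + 136 + 103 = 560.
Anti-diagonal: 106 + 115 + 109 + 118 + 112 = 560.

No — row 2 sums to 497 but row 4 sums to 623.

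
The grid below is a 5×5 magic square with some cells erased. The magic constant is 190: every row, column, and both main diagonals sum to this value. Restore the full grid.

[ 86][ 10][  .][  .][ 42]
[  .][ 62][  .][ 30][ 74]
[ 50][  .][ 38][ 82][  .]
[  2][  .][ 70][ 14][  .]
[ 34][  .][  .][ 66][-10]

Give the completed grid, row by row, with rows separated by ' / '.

86 10 54 -2 42 / 18 62 6 30 74 / 50 -6 38 82 26 / 2 46 70 14 58 / 34 78 22 66 -10

Column 1 needs 190; the known cells sum to 172, so (2,1) = 18.
Column 4 must total 190; the given cells sum to 192, so (1,4) = -2.
Anti-diagonal: 42 + 30 + 38 + 34 + ? = 190, so (4,2) = 46.
Row 1 needs 190; the known cells sum to 136, so (1,3) = 54.
The remaining cell in row 2 is (2,3) = 190 − 184 = 6.
Row 4 needs 190; the known cells sum to 132, so (4,5) = 58.
The remaining cell in column 3 is (5,3) = 190 − 168 = 22.
Using column 5: 42 + 74 + 58 + (-10) + ? → (3,5) = 190 − 164 = 26.
Row 3 needs 190; the known cells sum to 196, so (3,2) = -6.
Row 5 needs 190; the known cells sum to 112, so (5,2) = 78.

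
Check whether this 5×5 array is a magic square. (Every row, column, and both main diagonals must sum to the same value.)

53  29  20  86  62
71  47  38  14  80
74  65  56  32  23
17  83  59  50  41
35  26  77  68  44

Yes

Row 1: 53 + 29 + 20 + 86 + 62 = 250.
Row 2: 71 + 47 + 38 + 14 + 80 = 250.
Row 3: 74 + 65 + 56 + 32 + 23 = 250.
Row 4: 17 + 83 + 59 + 50 + 41 = 250.
Row 5: 35 + 26 + 77 + 68 + 44 = 250.
Column 1: 53 + 71 + 74 + 17 + 35 = 250.
Column 2: 29 + 47 + 65 + 83 + 26 = 250.
Column 3: 20 + 38 + 56 + 59 + 77 = 250.
Column 4: 86 + 14 + 32 + 50 + 68 = 250.
Column 5: 62 + 80 + 23 + 41 + 44 = 250.
Main diagonal: 53 + 47 + 56 + 50 + 44 = 250.
Anti-diagonal: 62 + 14 + 56 + 83 + 35 = 250.
All lines sum to 250.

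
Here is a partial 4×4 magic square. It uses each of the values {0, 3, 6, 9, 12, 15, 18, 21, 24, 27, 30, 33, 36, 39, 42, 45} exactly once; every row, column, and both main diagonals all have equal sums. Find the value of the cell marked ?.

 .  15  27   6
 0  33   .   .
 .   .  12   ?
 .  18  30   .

The 16 entries sum to 360, so each line sums to 360/4 = 90.
Row 1 needs 90; the known cells sum to 48, so (1,1) = 42.
Column 2 needs 90; the known cells sum to 66, so (3,2) = 24.
Using column 3: 27 + 12 + 30 + ? → (2,3) = 90 − 69 = 21.
Main diagonal needs 90; the known cells sum to 87, so (4,4) = 3.
Anti-diagonal must total 90; the given cells sum to 51, so (4,1) = 39.
Using row 2: 0 + 33 + 21 + ? → (2,4) = 90 − 54 = 36.
Column 1 needs 90; the known cells sum to 81, so (3,1) = 9.
The remaining cell in column 4 is (3,4) = 90 − 45 = 45.

45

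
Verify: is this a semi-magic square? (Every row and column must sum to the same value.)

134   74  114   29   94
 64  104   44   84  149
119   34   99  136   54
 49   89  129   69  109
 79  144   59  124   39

No — column 1 sums to 445 but row 3 sums to 442.

Row 1: 134 + 74 + 114 + 29 + 94 = 445.
Row 2: 64 + 104 + 44 + 84 + 149 = 445.
Row 3: 119 + 34 + 99 + 136 + 54 = 442.
Row 4: 49 + 89 + 129 + 69 + 109 = 445.
Row 5: 79 + 144 + 59 + 124 + 39 = 445.
Column 1: 134 + 64 + 119 + 49 + 79 = 445.
Column 2: 74 + 104 + 34 + 89 + 144 = 445.
Column 3: 114 + 44 + 99 + 129 + 59 = 445.
Column 4: 29 + 84 + 136 + 69 + 124 = 442.
Column 5: 94 + 149 + 54 + 109 + 39 = 445.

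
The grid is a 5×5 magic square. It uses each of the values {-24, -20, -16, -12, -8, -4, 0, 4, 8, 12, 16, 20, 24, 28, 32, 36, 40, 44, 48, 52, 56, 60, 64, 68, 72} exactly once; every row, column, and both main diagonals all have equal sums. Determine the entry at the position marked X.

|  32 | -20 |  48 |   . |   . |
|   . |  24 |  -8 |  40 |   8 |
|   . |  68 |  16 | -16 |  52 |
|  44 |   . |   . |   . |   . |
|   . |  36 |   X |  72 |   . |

The 25 entries sum to 600, so each line sums to 600/5 = 120.
Row 2 needs 120; the known cells sum to 64, so (2,1) = 56.
From row 3, 120 − (68 + 16 + (-16) + 52) gives (3,1) = 0.
Using column 1: 32 + 56 + 0 + 44 + ? → (5,1) = 120 − 132 = -12.
Using column 2: -20 + 24 + 68 + 36 + ? → (4,2) = 120 − 108 = 12.
Anti-diagonal must total 120; the given cells sum to 56, so (1,5) = 64.
Row 1 needs 120; the known cells sum to 124, so (1,4) = -4.
From column 4, 120 − (-4 + 40 + (-16) + 72) gives (4,4) = 28.
Using main diagonal: 32 + 24 + 16 + 28 + ? → (5,5) = 120 − 100 = 20.
Row 5: -12 + 36 + 72 + 20 + ? = 120, so (5,3) = 4.

4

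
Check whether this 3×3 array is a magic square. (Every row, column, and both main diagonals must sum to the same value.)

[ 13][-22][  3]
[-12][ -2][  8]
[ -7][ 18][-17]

Row 1: 13 + (-22) + 3 = -6.
Row 2: -12 + (-2) + 8 = -6.
Row 3: -7 + 18 + (-17) = -6.
Column 1: 13 + (-12) + (-7) = -6.
Column 2: -22 + (-2) + 18 = -6.
Column 3: 3 + 8 + (-17) = -6.
Main diagonal: 13 + (-2) + (-17) = -6.
Anti-diagonal: 3 + (-2) + (-7) = -6.
All lines sum to -6.

Yes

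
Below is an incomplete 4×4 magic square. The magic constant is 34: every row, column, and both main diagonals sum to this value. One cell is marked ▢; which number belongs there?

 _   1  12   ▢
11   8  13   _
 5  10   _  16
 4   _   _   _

The remaining cell in row 2 is (2,4) = 34 − 32 = 2.
The remaining cell in row 3 is (3,3) = 34 − 31 = 3.
Column 1 needs 34; the known cells sum to 20, so (1,1) = 14.
The remaining cell in column 2 is (4,2) = 34 − 19 = 15.
Using column 3: 12 + 13 + 3 + ? → (4,3) = 34 − 28 = 6.
Using main diagonal: 14 + 8 + 3 + ? → (4,4) = 34 − 25 = 9.
Anti-diagonal needs 34; the known cells sum to 27, so (1,4) = 7.

7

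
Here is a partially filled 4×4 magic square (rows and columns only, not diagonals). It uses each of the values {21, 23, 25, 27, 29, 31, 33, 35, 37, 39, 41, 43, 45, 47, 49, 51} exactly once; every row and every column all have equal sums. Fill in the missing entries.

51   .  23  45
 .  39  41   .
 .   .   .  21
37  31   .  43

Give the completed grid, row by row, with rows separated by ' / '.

The 16 entries sum to 576, so each line sums to 576/4 = 144.
The remaining cell in row 1 is (1,2) = 144 − 119 = 25.
Row 4: 37 + 31 + 43 + ? = 144, so (4,3) = 33.
The remaining cell in column 2 is (3,2) = 144 − 95 = 49.
Using column 3: 23 + 41 + 33 + ? → (3,3) = 144 − 97 = 47.
Column 4 needs 144; the known cells sum to 109, so (2,4) = 35.
Using row 2: 39 + 41 + 35 + ? → (2,1) = 144 − 115 = 29.
Row 3 needs 144; the known cells sum to 117, so (3,1) = 27.

51 25 23 45 / 29 39 41 35 / 27 49 47 21 / 37 31 33 43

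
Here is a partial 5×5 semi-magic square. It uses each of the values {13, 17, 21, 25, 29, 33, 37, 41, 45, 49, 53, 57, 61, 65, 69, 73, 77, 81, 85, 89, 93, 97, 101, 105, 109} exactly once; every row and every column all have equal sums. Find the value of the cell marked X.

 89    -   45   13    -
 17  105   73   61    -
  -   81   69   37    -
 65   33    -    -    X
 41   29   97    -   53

The 25 entries sum to 1525, so each line sums to 1525/5 = 305.
Row 2 needs 305; the known cells sum to 256, so (2,5) = 49.
The remaining cell in row 5 is (5,4) = 305 − 220 = 85.
Column 1 must total 305; the given cells sum to 212, so (3,1) = 93.
From column 2, 305 − (105 + 81 + 33 + 29) gives (1,2) = 57.
Using column 3: 45 + 73 + 69 + 97 + ? → (4,3) = 305 − 284 = 21.
Using column 4: 13 + 61 + 37 + 85 + ? → (4,4) = 305 − 196 = 109.
From row 1, 305 − (89 + 57 + 45 + 13) gives (1,5) = 101.
Row 3 must total 305; the given cells sum to 280, so (3,5) = 25.
From row 4, 305 − (65 + 33 + 21 + 109) gives (4,5) = 77.

77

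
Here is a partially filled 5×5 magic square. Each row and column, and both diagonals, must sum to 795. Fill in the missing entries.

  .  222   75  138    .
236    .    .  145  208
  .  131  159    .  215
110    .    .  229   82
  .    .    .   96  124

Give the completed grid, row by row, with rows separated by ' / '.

194 222 75 138 166 / 236 89 117 145 208 / 103 131 159 187 215 / 110 173 201 229 82 / 152 180 243 96 124

Column 4: 138 + 145 + 229 + 96 + ? = 795, so (3,4) = 187.
The remaining cell in column 5 is (1,5) = 795 − 629 = 166.
Row 1 must total 795; the given cells sum to 601, so (1,1) = 194.
Row 3: 131 + 159 + 187 + 215 + ? = 795, so (3,1) = 103.
Using column 1: 194 + 236 + 103 + 110 + ? → (5,1) = 795 − 643 = 152.
From main diagonal, 795 − (194 + 159 + 229 + 124) gives (2,2) = 89.
The remaining cell in anti-diagonal is (4,2) = 795 − 622 = 173.
The remaining cell in row 2 is (2,3) = 795 − 678 = 117.
Using row 4: 110 + 173 + 229 + 82 + ? → (4,3) = 795 − 594 = 201.
From column 2, 795 − (222 + 89 + 131 + 173) gives (5,2) = 180.
From column 3, 795 − (75 + 117 + 159 + 201) gives (5,3) = 243.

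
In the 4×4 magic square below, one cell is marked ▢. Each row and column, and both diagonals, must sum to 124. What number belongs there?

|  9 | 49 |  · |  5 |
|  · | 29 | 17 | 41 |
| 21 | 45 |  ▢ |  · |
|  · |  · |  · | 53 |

33

From row 1, 124 − (9 + 49 + 5) gives (1,3) = 61.
Using row 2: 29 + 17 + 41 + ? → (2,1) = 124 − 87 = 37.
Using column 1: 9 + 37 + 21 + ? → (4,1) = 124 − 67 = 57.
The remaining cell in column 2 is (4,2) = 124 − 123 = 1.
Using column 4: 5 + 41 + 53 + ? → (3,4) = 124 − 99 = 25.
Main diagonal needs 124; the known cells sum to 91, so (3,3) = 33.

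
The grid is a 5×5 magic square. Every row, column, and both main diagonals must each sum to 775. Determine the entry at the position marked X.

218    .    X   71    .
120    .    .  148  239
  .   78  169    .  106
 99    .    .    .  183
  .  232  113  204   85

From row 5, 775 − (232 + 113 + 204 + 85) gives (5,1) = 141.
Using column 1: 218 + 120 + 99 + 141 + ? → (3,1) = 775 − 578 = 197.
Column 5 must total 775; the given cells sum to 613, so (1,5) = 162.
Anti-diagonal must total 775; the given cells sum to 620, so (4,2) = 155.
Using row 3: 197 + 78 + 169 + 106 + ? → (3,4) = 775 − 550 = 225.
Column 4: 71 + 148 + 225 + 204 + ? = 775, so (4,4) = 127.
Main diagonal must total 775; the given cells sum to 599, so (2,2) = 176.
The remaining cell in row 2 is (2,3) = 775 − 683 = 92.
Using row 4: 99 + 155 + 127 + 183 + ? → (4,3) = 775 − 564 = 211.
The remaining cell in column 2 is (1,2) = 775 − 641 = 134.
Column 3: 92 + 169 + 211 + 113 + ? = 775, so (1,3) = 190.

190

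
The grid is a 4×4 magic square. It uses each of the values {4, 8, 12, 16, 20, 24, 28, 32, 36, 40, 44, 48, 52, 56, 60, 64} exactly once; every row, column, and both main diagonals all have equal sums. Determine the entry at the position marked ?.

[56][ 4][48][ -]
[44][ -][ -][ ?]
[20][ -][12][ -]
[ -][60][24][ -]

The 16 entries sum to 544, so each line sums to 544/4 = 136.
Row 1 must total 136; the given cells sum to 108, so (1,4) = 28.
Column 1 must total 136; the given cells sum to 120, so (4,1) = 16.
Column 3 must total 136; the given cells sum to 84, so (2,3) = 52.
Anti-diagonal needs 136; the known cells sum to 96, so (3,2) = 40.
Row 3: 20 + 40 + 12 + ? = 136, so (3,4) = 64.
From row 4, 136 − (16 + 60 + 24) gives (4,4) = 36.
Column 2 must total 136; the given cells sum to 104, so (2,2) = 32.
Column 4: 28 + 64 + 36 + ? = 136, so (2,4) = 8.

8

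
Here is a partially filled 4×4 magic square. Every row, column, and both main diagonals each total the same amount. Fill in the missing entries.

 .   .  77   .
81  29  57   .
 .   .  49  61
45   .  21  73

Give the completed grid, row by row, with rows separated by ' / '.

Column 3 is already complete: 77 + 57 + 49 + 21 = 204, so that is the magic constant.
Row 2: 81 + 29 + 57 + ? = 204, so (2,4) = 37.
From row 4, 204 − (45 + 21 + 73) gives (4,2) = 65.
Column 4 must total 204; the given cells sum to 171, so (1,4) = 33.
Main diagonal needs 204; the known cells sum to 151, so (1,1) = 53.
Anti-diagonal: 33 + 57 + 45 + ? = 204, so (3,2) = 69.
Using row 1: 53 + 77 + 33 + ? → (1,2) = 204 − 163 = 41.
Row 3 needs 204; the known cells sum to 179, so (3,1) = 25.

53 41 77 33 / 81 29 57 37 / 25 69 49 61 / 45 65 21 73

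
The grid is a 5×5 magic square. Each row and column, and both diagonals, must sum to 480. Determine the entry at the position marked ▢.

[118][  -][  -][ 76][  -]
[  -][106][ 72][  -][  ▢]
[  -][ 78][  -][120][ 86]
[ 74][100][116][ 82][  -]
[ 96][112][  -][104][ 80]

The remaining cell in row 4 is (4,5) = 480 − 372 = 108.
Row 5 must total 480; the given cells sum to 392, so (5,3) = 88.
Column 2 needs 480; the known cells sum to 396, so (1,2) = 84.
Column 4: 76 + 120 + 82 + 104 + ? = 480, so (2,4) = 98.
Main diagonal needs 480; the known cells sum to 386, so (3,3) = 94.
Anti-diagonal: 98 + 94 + 100 + 96 + ? = 480, so (1,5) = 92.
From row 1, 480 − (118 + 84 + 76 + 92) gives (1,3) = 110.
From row 3, 480 − (78 + 94 + 120 + 86) gives (3,1) = 102.
Column 1 needs 480; the known cells sum to 390, so (2,1) = 90.
Column 5 needs 480; the known cells sum to 366, so (2,5) = 114.

114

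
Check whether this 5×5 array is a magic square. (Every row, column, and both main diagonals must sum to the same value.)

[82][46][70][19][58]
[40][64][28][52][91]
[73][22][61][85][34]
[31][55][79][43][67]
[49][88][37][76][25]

Row 1: 82 + 46 + 70 + 19 + 58 = 275.
Row 2: 40 + 64 + 28 + 52 + 91 = 275.
Row 3: 73 + 22 + 61 + 85 + 34 = 275.
Row 4: 31 + 55 + 79 + 43 + 67 = 275.
Row 5: 49 + 88 + 37 + 76 + 25 = 275.
Column 1: 82 + 40 + 73 + 31 + 49 = 275.
Column 2: 46 + 64 + 22 + 55 + 88 = 275.
Column 3: 70 + 28 + 61 + 79 + 37 = 275.
Column 4: 19 + 52 + 85 + 43 + 76 = 275.
Column 5: 58 + 91 + 34 + 67 + 25 = 275.
Main diagonal: 82 + 64 + 61 + 43 + 25 = 275.
Anti-diagonal: 58 + 52 + 61 + 55 + 49 = 275.
All lines sum to 275.

Yes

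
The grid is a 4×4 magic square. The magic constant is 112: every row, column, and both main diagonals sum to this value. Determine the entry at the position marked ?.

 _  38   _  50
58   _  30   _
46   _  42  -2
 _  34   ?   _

18

Row 3 needs 112; the known cells sum to 86, so (3,2) = 26.
Column 2 must total 112; the given cells sum to 98, so (2,2) = 14.
Anti-diagonal must total 112; the given cells sum to 106, so (4,1) = 6.
Using row 2: 58 + 14 + 30 + ? → (2,4) = 112 − 102 = 10.
Using column 1: 58 + 46 + 6 + ? → (1,1) = 112 − 110 = 2.
Column 4 must total 112; the given cells sum to 58, so (4,4) = 54.
Row 1: 2 + 38 + 50 + ? = 112, so (1,3) = 22.
Row 4: 6 + 34 + 54 + ? = 112, so (4,3) = 18.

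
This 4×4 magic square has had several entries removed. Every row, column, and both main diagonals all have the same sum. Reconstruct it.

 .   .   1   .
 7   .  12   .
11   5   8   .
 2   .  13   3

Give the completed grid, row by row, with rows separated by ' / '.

Column 3 is already complete: 1 + 12 + 8 + 13 = 34, so that is the magic constant.
The remaining cell in row 3 is (3,4) = 34 − 24 = 10.
Row 4 must total 34; the given cells sum to 18, so (4,2) = 16.
From column 1, 34 − (7 + 11 + 2) gives (1,1) = 14.
Using main diagonal: 14 + 8 + 3 + ? → (2,2) = 34 − 25 = 9.
Anti-diagonal needs 34; the known cells sum to 19, so (1,4) = 15.
Row 1 must total 34; the given cells sum to 30, so (1,2) = 4.
Row 2 needs 34; the known cells sum to 28, so (2,4) = 6.

14 4 1 15 / 7 9 12 6 / 11 5 8 10 / 2 16 13 3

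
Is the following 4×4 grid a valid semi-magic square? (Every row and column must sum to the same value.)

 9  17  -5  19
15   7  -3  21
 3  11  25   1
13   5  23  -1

Yes

Row 1: 9 + 17 + (-5) + 19 = 40.
Row 2: 15 + 7 + (-3) + 21 = 40.
Row 3: 3 + 11 + 25 + 1 = 40.
Row 4: 13 + 5 + 23 + (-1) = 40.
Column 1: 9 + 15 + 3 + 13 = 40.
Column 2: 17 + 7 + 11 + 5 = 40.
Column 3: -5 + (-3) + 25 + 23 = 40.
Column 4: 19 + 21 + 1 + (-1) = 40.
All lines sum to 40.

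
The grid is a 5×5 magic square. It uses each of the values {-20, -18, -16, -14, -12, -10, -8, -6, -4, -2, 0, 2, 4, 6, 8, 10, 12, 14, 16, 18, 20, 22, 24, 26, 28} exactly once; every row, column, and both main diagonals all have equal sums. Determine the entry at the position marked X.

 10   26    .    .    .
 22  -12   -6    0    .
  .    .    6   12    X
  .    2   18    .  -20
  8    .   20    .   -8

28

The 25 entries sum to 100, so each line sums to 100/5 = 20.
From row 2, 20 − (22 + (-12) + (-6) + 0) gives (2,5) = 16.
Column 3: -6 + 6 + 18 + 20 + ? = 20, so (1,3) = -18.
Main diagonal must total 20; the given cells sum to -4, so (4,4) = 24.
Using anti-diagonal: 0 + 6 + 2 + 8 + ? → (1,5) = 20 − 16 = 4.
Using row 1: 10 + 26 + (-18) + 4 + ? → (1,4) = 20 − 22 = -2.
Row 4 must total 20; the given cells sum to 24, so (4,1) = -4.
Column 1: 10 + 22 + (-4) + 8 + ? = 20, so (3,1) = -16.
Using column 4: -2 + 0 + 12 + 24 + ? → (5,4) = 20 − 34 = -14.
Using column 5: 4 + 16 + (-20) + (-8) + ? → (3,5) = 20 − (-8) = 28.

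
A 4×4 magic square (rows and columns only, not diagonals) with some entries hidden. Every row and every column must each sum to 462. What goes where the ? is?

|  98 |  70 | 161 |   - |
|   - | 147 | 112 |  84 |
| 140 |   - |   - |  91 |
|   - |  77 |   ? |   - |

Row 1 needs 462; the known cells sum to 329, so (1,4) = 133.
Using row 2: 147 + 112 + 84 + ? → (2,1) = 462 − 343 = 119.
Column 1 needs 462; the known cells sum to 357, so (4,1) = 105.
From column 2, 462 − (70 + 147 + 77) gives (3,2) = 168.
Column 4 needs 462; the known cells sum to 308, so (4,4) = 154.
Row 3 must total 462; the given cells sum to 399, so (3,3) = 63.
Row 4: 105 + 77 + 154 + ? = 462, so (4,3) = 126.

126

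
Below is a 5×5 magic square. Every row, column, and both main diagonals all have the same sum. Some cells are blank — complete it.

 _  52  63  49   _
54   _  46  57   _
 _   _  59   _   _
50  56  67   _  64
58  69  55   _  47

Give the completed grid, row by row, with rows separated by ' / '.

Column 3 is already complete: 63 + 46 + 59 + 67 + 55 = 290, so that is the magic constant.
Row 4 needs 290; the known cells sum to 237, so (4,4) = 53.
Row 5 needs 290; the known cells sum to 229, so (5,4) = 61.
Column 4 needs 290; the known cells sum to 220, so (3,4) = 70.
Anti-diagonal needs 290; the known cells sum to 230, so (1,5) = 60.
Using row 1: 52 + 63 + 49 + 60 + ? → (1,1) = 290 − 224 = 66.
From column 1, 290 − (66 + 54 + 50 + 58) gives (3,1) = 62.
Main diagonal: 66 + 59 + 53 + 47 + ? = 290, so (2,2) = 65.
Using row 2: 54 + 65 + 46 + 57 + ? → (2,5) = 290 − 222 = 68.
Column 2 must total 290; the given cells sum to 242, so (3,2) = 48.
Column 5 must total 290; the given cells sum to 239, so (3,5) = 51.

66 52 63 49 60 / 54 65 46 57 68 / 62 48 59 70 51 / 50 56 67 53 64 / 58 69 55 61 47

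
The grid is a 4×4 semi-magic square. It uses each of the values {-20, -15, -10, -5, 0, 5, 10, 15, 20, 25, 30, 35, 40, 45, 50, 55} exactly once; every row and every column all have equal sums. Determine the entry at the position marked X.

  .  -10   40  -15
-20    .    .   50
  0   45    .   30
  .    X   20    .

10

The 16 entries sum to 280, so each line sums to 280/4 = 70.
Using row 1: -10 + 40 + (-15) + ? → (1,1) = 70 − 15 = 55.
From row 3, 70 − (0 + 45 + 30) gives (3,3) = -5.
The remaining cell in column 1 is (4,1) = 70 − 35 = 35.
Column 3: 40 + (-5) + 20 + ? = 70, so (2,3) = 15.
From column 4, 70 − (-15 + 50 + 30) gives (4,4) = 5.
From row 2, 70 − (-20 + 15 + 50) gives (2,2) = 25.
From row 4, 70 − (35 + 20 + 5) gives (4,2) = 10.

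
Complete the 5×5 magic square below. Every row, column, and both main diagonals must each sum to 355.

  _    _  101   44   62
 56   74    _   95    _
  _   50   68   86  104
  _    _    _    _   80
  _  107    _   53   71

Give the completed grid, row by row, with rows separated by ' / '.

From row 3, 355 − (50 + 68 + 86 + 104) gives (3,1) = 47.
The remaining cell in column 4 is (4,4) = 355 − 278 = 77.
Column 5: 62 + 104 + 80 + 71 + ? = 355, so (2,5) = 38.
The remaining cell in main diagonal is (1,1) = 355 − 290 = 65.
From row 1, 355 − (65 + 101 + 44 + 62) gives (1,2) = 83.
Row 2 needs 355; the known cells sum to 263, so (2,3) = 92.
Column 2 must total 355; the given cells sum to 314, so (4,2) = 41.
Anti-diagonal must total 355; the given cells sum to 266, so (5,1) = 89.
Row 5: 89 + 107 + 53 + 71 + ? = 355, so (5,3) = 35.
Column 1: 65 + 56 + 47 + 89 + ? = 355, so (4,1) = 98.
Column 3 must total 355; the given cells sum to 296, so (4,3) = 59.

65 83 101 44 62 / 56 74 92 95 38 / 47 50 68 86 104 / 98 41 59 77 80 / 89 107 35 53 71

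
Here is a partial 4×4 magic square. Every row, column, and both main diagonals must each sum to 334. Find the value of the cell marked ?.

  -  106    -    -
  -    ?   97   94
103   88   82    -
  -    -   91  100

The remaining cell in row 3 is (3,4) = 334 − 273 = 61.
Column 3 needs 334; the known cells sum to 270, so (1,3) = 64.
Using column 4: 94 + 61 + 100 + ? → (1,4) = 334 − 255 = 79.
Anti-diagonal must total 334; the given cells sum to 264, so (4,1) = 70.
Using row 1: 106 + 64 + 79 + ? → (1,1) = 334 − 249 = 85.
Row 4 must total 334; the given cells sum to 261, so (4,2) = 73.
Column 1 must total 334; the given cells sum to 258, so (2,1) = 76.
Using column 2: 106 + 88 + 73 + ? → (2,2) = 334 − 267 = 67.

67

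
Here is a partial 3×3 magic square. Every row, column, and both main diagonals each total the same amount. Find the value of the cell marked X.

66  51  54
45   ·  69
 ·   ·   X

48

Row 1 is complete and sums to 171; that is the magic constant.
Row 2 must total 171; the given cells sum to 114, so (2,2) = 57.
From column 1, 171 − (66 + 45) gives (3,1) = 60.
From column 2, 171 − (51 + 57) gives (3,2) = 63.
Column 3: 54 + 69 + ? = 171, so (3,3) = 48.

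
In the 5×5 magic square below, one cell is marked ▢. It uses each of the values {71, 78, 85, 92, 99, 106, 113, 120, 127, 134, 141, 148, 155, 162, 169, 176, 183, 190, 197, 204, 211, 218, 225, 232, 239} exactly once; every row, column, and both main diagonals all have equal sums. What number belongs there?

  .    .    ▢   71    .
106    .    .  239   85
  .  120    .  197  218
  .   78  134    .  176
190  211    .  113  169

225

The 25 entries sum to 3875, so each line sums to 3875/5 = 775.
Using row 5: 190 + 211 + 113 + 169 + ? → (5,3) = 775 − 683 = 92.
The remaining cell in column 4 is (4,4) = 775 − 620 = 155.
Using column 5: 85 + 218 + 176 + 169 + ? → (1,5) = 775 − 648 = 127.
Using anti-diagonal: 127 + 239 + 78 + 190 + ? → (3,3) = 775 − 634 = 141.
The remaining cell in row 3 is (3,1) = 775 − 676 = 99.
Using row 4: 78 + 134 + 155 + 176 + ? → (4,1) = 775 − 543 = 232.
The remaining cell in column 1 is (1,1) = 775 − 627 = 148.
From main diagonal, 775 − (148 + 141 + 155 + 169) gives (2,2) = 162.
Row 2 needs 775; the known cells sum to 592, so (2,3) = 183.
Column 2: 162 + 120 + 78 + 211 + ? = 775, so (1,2) = 204.
Column 3 needs 775; the known cells sum to 550, so (1,3) = 225.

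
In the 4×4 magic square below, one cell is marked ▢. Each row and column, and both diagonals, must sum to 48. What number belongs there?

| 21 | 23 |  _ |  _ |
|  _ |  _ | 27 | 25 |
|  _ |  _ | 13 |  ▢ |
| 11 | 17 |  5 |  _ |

From row 4, 48 − (11 + 17 + 5) gives (4,4) = 15.
The remaining cell in column 3 is (1,3) = 48 − 45 = 3.
Main diagonal must total 48; the given cells sum to 49, so (2,2) = -1.
Row 1 must total 48; the given cells sum to 47, so (1,4) = 1.
Row 2: -1 + 27 + 25 + ? = 48, so (2,1) = -3.
Using column 1: 21 + (-3) + 11 + ? → (3,1) = 48 − 29 = 19.
Column 2 needs 48; the known cells sum to 39, so (3,2) = 9.
Column 4: 1 + 25 + 15 + ? = 48, so (3,4) = 7.

7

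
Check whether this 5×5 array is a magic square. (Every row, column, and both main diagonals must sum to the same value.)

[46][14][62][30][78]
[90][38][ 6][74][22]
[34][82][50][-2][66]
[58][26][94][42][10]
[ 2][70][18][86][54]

Row 1: 46 + 14 + 62 + 30 + 78 = 230.
Row 2: 90 + 38 + 6 + 74 + 22 = 230.
Row 3: 34 + 82 + 50 + (-2) + 66 = 230.
Row 4: 58 + 26 + 94 + 42 + 10 = 230.
Row 5: 2 + 70 + 18 + 86 + 54 = 230.
Column 1: 46 + 90 + 34 + 58 + 2 = 230.
Column 2: 14 + 38 + 82 + 26 + 70 = 230.
Column 3: 62 + 6 + 50 + 94 + 18 = 230.
Column 4: 30 + 74 + (-2) + 42 + 86 = 230.
Column 5: 78 + 22 + 66 + 10 + 54 = 230.
Main diagonal: 46 + 38 + 50 + 42 + 54 = 230.
Anti-diagonal: 78 + 74 + 50 + 26 + 2 = 230.
All lines sum to 230.

Yes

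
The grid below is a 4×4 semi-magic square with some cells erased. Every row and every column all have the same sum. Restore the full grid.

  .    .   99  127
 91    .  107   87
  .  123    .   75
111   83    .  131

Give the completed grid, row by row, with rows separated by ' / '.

Column 4 is already complete: 127 + 87 + 75 + 131 = 420, so that is the magic constant.
From row 2, 420 − (91 + 107 + 87) gives (2,2) = 135.
The remaining cell in row 4 is (4,3) = 420 − 325 = 95.
From column 2, 420 − (135 + 123 + 83) gives (1,2) = 79.
Column 3: 99 + 107 + 95 + ? = 420, so (3,3) = 119.
Using row 1: 79 + 99 + 127 + ? → (1,1) = 420 − 305 = 115.
Row 3 must total 420; the given cells sum to 317, so (3,1) = 103.

115 79 99 127 / 91 135 107 87 / 103 123 119 75 / 111 83 95 131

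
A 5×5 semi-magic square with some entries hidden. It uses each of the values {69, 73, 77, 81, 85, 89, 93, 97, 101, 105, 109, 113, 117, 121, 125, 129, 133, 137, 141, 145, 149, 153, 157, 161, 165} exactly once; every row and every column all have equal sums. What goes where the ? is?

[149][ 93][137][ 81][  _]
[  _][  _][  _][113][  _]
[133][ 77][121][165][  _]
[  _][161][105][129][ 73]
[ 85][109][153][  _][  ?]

141

The 25 entries sum to 2925, so each line sums to 2925/5 = 585.
From row 1, 585 − (149 + 93 + 137 + 81) gives (1,5) = 125.
Row 3 must total 585; the given cells sum to 496, so (3,5) = 89.
Row 4: 161 + 105 + 129 + 73 + ? = 585, so (4,1) = 117.
Column 1 needs 585; the known cells sum to 484, so (2,1) = 101.
From column 2, 585 − (93 + 77 + 161 + 109) gives (2,2) = 145.
From column 3, 585 − (137 + 121 + 105 + 153) gives (2,3) = 69.
The remaining cell in column 4 is (5,4) = 585 − 488 = 97.
Row 2: 101 + 145 + 69 + 113 + ? = 585, so (2,5) = 157.
Row 5 must total 585; the given cells sum to 444, so (5,5) = 141.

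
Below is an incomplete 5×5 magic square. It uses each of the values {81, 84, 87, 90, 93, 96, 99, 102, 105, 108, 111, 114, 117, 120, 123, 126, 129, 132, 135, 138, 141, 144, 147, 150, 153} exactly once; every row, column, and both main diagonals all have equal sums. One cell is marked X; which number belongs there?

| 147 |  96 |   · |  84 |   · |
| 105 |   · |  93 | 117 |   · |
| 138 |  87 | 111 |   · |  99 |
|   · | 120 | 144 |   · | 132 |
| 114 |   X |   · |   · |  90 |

The 25 entries sum to 2925, so each line sums to 2925/5 = 585.
Row 3 needs 585; the known cells sum to 435, so (3,4) = 150.
The remaining cell in column 1 is (4,1) = 585 − 504 = 81.
Using anti-diagonal: 117 + 111 + 120 + 114 + ? → (1,5) = 585 − 462 = 123.
Using row 1: 147 + 96 + 84 + 123 + ? → (1,3) = 585 − 450 = 135.
Row 4 must total 585; the given cells sum to 477, so (4,4) = 108.
From column 3, 585 − (135 + 93 + 111 + 144) gives (5,3) = 102.
Column 4 must total 585; the given cells sum to 459, so (5,4) = 126.
Column 5: 123 + 99 + 132 + 90 + ? = 585, so (2,5) = 141.
The remaining cell in main diagonal is (2,2) = 585 − 456 = 129.
Using row 5: 114 + 102 + 126 + 90 + ? → (5,2) = 585 − 432 = 153.

153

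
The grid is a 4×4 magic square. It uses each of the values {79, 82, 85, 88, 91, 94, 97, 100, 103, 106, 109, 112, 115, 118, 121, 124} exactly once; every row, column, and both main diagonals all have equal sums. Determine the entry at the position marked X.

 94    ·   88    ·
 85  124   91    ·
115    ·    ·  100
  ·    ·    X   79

The 16 entries sum to 1624, so each line sums to 1624/4 = 406.
From row 2, 406 − (85 + 124 + 91) gives (2,4) = 106.
From column 1, 406 − (94 + 85 + 115) gives (4,1) = 112.
Column 4: 106 + 100 + 79 + ? = 406, so (1,4) = 121.
Main diagonal: 94 + 124 + 79 + ? = 406, so (3,3) = 109.
Using anti-diagonal: 121 + 91 + 112 + ? → (3,2) = 406 − 324 = 82.
Row 1: 94 + 88 + 121 + ? = 406, so (1,2) = 103.
Column 2 must total 406; the given cells sum to 309, so (4,2) = 97.
Column 3 must total 406; the given cells sum to 288, so (4,3) = 118.

118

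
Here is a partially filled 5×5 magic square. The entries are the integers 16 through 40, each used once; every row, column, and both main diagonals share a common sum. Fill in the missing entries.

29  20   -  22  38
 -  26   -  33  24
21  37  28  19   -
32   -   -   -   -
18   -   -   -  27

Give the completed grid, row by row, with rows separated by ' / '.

The entries are 16 through 40, which sum to 700, so each line sums to 700/5 = 140.
Row 1: 29 + 20 + 22 + 38 + ? = 140, so (1,3) = 31.
Row 3: 21 + 37 + 28 + 19 + ? = 140, so (3,5) = 35.
From column 1, 140 − (29 + 21 + 32 + 18) gives (2,1) = 40.
The remaining cell in column 5 is (4,5) = 140 − 124 = 16.
The remaining cell in main diagonal is (4,4) = 140 − 110 = 30.
Anti-diagonal needs 140; the known cells sum to 117, so (4,2) = 23.
From row 2, 140 − (40 + 26 + 33 + 24) gives (2,3) = 17.
Row 4: 32 + 23 + 30 + 16 + ? = 140, so (4,3) = 39.
Column 2 must total 140; the given cells sum to 106, so (5,2) = 34.
Column 3 must total 140; the given cells sum to 115, so (5,3) = 25.
From column 4, 140 − (22 + 33 + 19 + 30) gives (5,4) = 36.

29 20 31 22 38 / 40 26 17 33 24 / 21 37 28 19 35 / 32 23 39 30 16 / 18 34 25 36 27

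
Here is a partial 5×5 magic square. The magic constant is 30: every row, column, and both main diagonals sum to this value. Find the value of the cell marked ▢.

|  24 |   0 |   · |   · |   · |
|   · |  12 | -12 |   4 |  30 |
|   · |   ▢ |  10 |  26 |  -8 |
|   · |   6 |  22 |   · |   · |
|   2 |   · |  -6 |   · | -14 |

-16

Row 2 must total 30; the given cells sum to 34, so (2,1) = -4.
The remaining cell in column 3 is (1,3) = 30 − 14 = 16.
From main diagonal, 30 − (24 + 12 + 10 + (-14)) gives (4,4) = -2.
Anti-diagonal must total 30; the given cells sum to 22, so (1,5) = 8.
Row 1: 24 + 0 + 16 + 8 + ? = 30, so (1,4) = -18.
The remaining cell in column 4 is (5,4) = 30 − 10 = 20.
Column 5 needs 30; the known cells sum to 16, so (4,5) = 14.
Row 4 needs 30; the known cells sum to 40, so (4,1) = -10.
Row 5 needs 30; the known cells sum to 2, so (5,2) = 28.
Column 1: 24 + (-4) + (-10) + 2 + ? = 30, so (3,1) = 18.
The remaining cell in column 2 is (3,2) = 30 − 46 = -16.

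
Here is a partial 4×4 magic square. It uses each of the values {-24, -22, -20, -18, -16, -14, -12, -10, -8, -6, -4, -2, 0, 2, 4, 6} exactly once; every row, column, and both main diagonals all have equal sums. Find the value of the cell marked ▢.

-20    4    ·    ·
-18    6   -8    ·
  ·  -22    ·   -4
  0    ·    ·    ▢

The 16 entries sum to -144, so each line sums to -144/4 = -36.
The remaining cell in row 2 is (2,4) = -36 − (-20) = -16.
Column 1: -20 + (-18) + 0 + ? = -36, so (3,1) = 2.
Column 2 needs -36; the known cells sum to -12, so (4,2) = -24.
Anti-diagonal: -8 + (-22) + 0 + ? = -36, so (1,4) = -6.
Row 1 must total -36; the given cells sum to -22, so (1,3) = -14.
Using row 3: 2 + (-22) + (-4) + ? → (3,3) = -36 − (-24) = -12.
From column 3, -36 − (-14 + (-8) + (-12)) gives (4,3) = -2.
From column 4, -36 − (-6 + (-16) + (-4)) gives (4,4) = -10.

-10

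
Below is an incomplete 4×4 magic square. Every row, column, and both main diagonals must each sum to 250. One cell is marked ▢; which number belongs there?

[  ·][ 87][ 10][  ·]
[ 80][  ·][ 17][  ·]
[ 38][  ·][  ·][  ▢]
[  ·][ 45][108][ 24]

31

Row 4: 45 + 108 + 24 + ? = 250, so (4,1) = 73.
Column 1 needs 250; the known cells sum to 191, so (1,1) = 59.
From column 3, 250 − (10 + 17 + 108) gives (3,3) = 115.
Main diagonal needs 250; the known cells sum to 198, so (2,2) = 52.
Row 1 must total 250; the given cells sum to 156, so (1,4) = 94.
The remaining cell in row 2 is (2,4) = 250 − 149 = 101.
Column 2 must total 250; the given cells sum to 184, so (3,2) = 66.
Column 4 must total 250; the given cells sum to 219, so (3,4) = 31.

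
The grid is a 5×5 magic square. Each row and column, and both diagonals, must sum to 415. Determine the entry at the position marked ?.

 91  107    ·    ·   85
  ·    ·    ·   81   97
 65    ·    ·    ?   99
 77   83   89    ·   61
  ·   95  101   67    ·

Using row 4: 77 + 83 + 89 + 61 + ? → (4,4) = 415 − 310 = 105.
From column 5, 415 − (85 + 97 + 99 + 61) gives (5,5) = 73.
The remaining cell in row 5 is (5,1) = 415 − 336 = 79.
Column 1 must total 415; the given cells sum to 312, so (2,1) = 103.
Using anti-diagonal: 85 + 81 + 83 + 79 + ? → (3,3) = 415 − 328 = 87.
From main diagonal, 415 − (91 + 87 + 105 + 73) gives (2,2) = 59.
From row 2, 415 − (103 + 59 + 81 + 97) gives (2,3) = 75.
The remaining cell in column 2 is (3,2) = 415 − 344 = 71.
Using column 3: 75 + 87 + 89 + 101 + ? → (1,3) = 415 − 352 = 63.
Row 1 must total 415; the given cells sum to 346, so (1,4) = 69.
Row 3: 65 + 71 + 87 + 99 + ? = 415, so (3,4) = 93.

93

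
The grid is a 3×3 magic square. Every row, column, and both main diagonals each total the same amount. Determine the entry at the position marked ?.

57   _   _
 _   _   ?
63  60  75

54

Row 3 is complete and sums to 198; that is the magic constant.
Column 1: 57 + 63 + ? = 198, so (2,1) = 78.
The remaining cell in main diagonal is (2,2) = 198 − 132 = 66.
From anti-diagonal, 198 − (66 + 63) gives (1,3) = 69.
Row 1 must total 198; the given cells sum to 126, so (1,2) = 72.
From row 2, 198 − (78 + 66) gives (2,3) = 54.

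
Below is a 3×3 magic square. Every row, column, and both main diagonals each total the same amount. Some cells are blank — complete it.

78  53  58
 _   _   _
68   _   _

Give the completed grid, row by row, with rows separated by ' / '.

78 53 58 / 43 63 83 / 68 73 48

Row 1 is already complete: 78 + 53 + 58 = 189, so that is the magic constant.
From column 1, 189 − (78 + 68) gives (2,1) = 43.
Anti-diagonal: 58 + 68 + ? = 189, so (2,2) = 63.
The remaining cell in row 2 is (2,3) = 189 − 106 = 83.
Column 2: 53 + 63 + ? = 189, so (3,2) = 73.
Using column 3: 58 + 83 + ? → (3,3) = 189 − 141 = 48.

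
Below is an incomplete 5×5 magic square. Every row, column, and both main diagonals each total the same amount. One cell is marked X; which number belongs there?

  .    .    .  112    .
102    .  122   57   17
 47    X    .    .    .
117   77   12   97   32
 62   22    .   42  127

107

Row 4 is complete and sums to 335; that is the magic constant.
Using row 2: 102 + 122 + 57 + 17 + ? → (2,2) = 335 − 298 = 37.
Using row 5: 62 + 22 + 42 + 127 + ? → (5,3) = 335 − 253 = 82.
Column 1: 102 + 47 + 117 + 62 + ? = 335, so (1,1) = 7.
From column 4, 335 − (112 + 57 + 97 + 42) gives (3,4) = 27.
Main diagonal must total 335; the given cells sum to 268, so (3,3) = 67.
The remaining cell in anti-diagonal is (1,5) = 335 − 263 = 72.
Column 3: 122 + 67 + 12 + 82 + ? = 335, so (1,3) = 52.
Using column 5: 72 + 17 + 32 + 127 + ? → (3,5) = 335 − 248 = 87.
Row 1 must total 335; the given cells sum to 243, so (1,2) = 92.
From row 3, 335 − (47 + 67 + 27 + 87) gives (3,2) = 107.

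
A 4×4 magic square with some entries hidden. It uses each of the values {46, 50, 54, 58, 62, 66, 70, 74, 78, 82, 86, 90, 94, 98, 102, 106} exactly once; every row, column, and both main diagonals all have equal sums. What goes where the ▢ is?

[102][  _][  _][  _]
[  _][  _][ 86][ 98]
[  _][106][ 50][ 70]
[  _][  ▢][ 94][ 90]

54

The 16 entries sum to 1216, so each line sums to 1216/4 = 304.
Row 3 needs 304; the known cells sum to 226, so (3,1) = 78.
From column 3, 304 − (86 + 50 + 94) gives (1,3) = 74.
Using column 4: 98 + 70 + 90 + ? → (1,4) = 304 − 258 = 46.
From main diagonal, 304 − (102 + 50 + 90) gives (2,2) = 62.
Anti-diagonal must total 304; the given cells sum to 238, so (4,1) = 66.
From row 1, 304 − (102 + 74 + 46) gives (1,2) = 82.
The remaining cell in row 2 is (2,1) = 304 − 246 = 58.
Row 4: 66 + 94 + 90 + ? = 304, so (4,2) = 54.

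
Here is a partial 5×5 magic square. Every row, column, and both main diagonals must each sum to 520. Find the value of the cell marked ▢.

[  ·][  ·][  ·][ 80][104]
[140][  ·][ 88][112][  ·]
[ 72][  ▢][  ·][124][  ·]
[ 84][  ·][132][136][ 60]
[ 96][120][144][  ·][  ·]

76

Row 4 needs 520; the known cells sum to 412, so (4,2) = 108.
The remaining cell in column 1 is (1,1) = 520 − 392 = 128.
Column 4 needs 520; the known cells sum to 452, so (5,4) = 68.
The remaining cell in anti-diagonal is (3,3) = 520 − 420 = 100.
Row 5 must total 520; the given cells sum to 428, so (5,5) = 92.
From column 3, 520 − (88 + 100 + 132 + 144) gives (1,3) = 56.
From main diagonal, 520 − (128 + 100 + 136 + 92) gives (2,2) = 64.
Row 1 must total 520; the given cells sum to 368, so (1,2) = 152.
The remaining cell in row 2 is (2,5) = 520 − 404 = 116.
Column 2 needs 520; the known cells sum to 444, so (3,2) = 76.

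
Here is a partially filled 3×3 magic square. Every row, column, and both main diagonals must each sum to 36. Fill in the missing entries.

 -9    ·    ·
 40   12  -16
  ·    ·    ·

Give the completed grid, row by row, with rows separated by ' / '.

Using column 1: -9 + 40 + ? → (3,1) = 36 − 31 = 5.
Main diagonal: -9 + 12 + ? = 36, so (3,3) = 33.
Anti-diagonal: 12 + 5 + ? = 36, so (1,3) = 19.
Using row 1: -9 + 19 + ? → (1,2) = 36 − 10 = 26.
Using row 3: 5 + 33 + ? → (3,2) = 36 − 38 = -2.

-9 26 19 / 40 12 -16 / 5 -2 33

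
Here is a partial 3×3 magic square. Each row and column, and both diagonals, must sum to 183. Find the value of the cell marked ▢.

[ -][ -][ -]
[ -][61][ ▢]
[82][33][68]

From column 2, 183 − (61 + 33) gives (1,2) = 89.
Main diagonal needs 183; the known cells sum to 129, so (1,1) = 54.
Anti-diagonal must total 183; the given cells sum to 143, so (1,3) = 40.
Column 1 needs 183; the known cells sum to 136, so (2,1) = 47.
Column 3 must total 183; the given cells sum to 108, so (2,3) = 75.

75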